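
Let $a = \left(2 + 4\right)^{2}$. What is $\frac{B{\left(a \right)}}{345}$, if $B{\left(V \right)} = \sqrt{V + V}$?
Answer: $\frac{2 \sqrt{2}}{115} \approx 0.024595$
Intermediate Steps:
$a = 36$ ($a = 6^{2} = 36$)
$B{\left(V \right)} = \sqrt{2} \sqrt{V}$ ($B{\left(V \right)} = \sqrt{2 V} = \sqrt{2} \sqrt{V}$)
$\frac{B{\left(a \right)}}{345} = \frac{\sqrt{2} \sqrt{36}}{345} = \sqrt{2} \cdot 6 \cdot \frac{1}{345} = 6 \sqrt{2} \cdot \frac{1}{345} = \frac{2 \sqrt{2}}{115}$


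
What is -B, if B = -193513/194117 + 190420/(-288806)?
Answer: 6632248187/4004439593 ≈ 1.6562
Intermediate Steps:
B = -6632248187/4004439593 (B = -193513*1/194117 + 190420*(-1/288806) = -193513/194117 - 95210/144403 = -6632248187/4004439593 ≈ -1.6562)
-B = -1*(-6632248187/4004439593) = 6632248187/4004439593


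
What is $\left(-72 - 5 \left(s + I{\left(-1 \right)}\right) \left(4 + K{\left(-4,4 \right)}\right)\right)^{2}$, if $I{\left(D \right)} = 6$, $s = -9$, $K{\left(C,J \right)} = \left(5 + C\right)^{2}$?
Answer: $9$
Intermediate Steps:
$\left(-72 - 5 \left(s + I{\left(-1 \right)}\right) \left(4 + K{\left(-4,4 \right)}\right)\right)^{2} = \left(-72 - 5 \left(-9 + 6\right) \left(4 + \left(5 - 4\right)^{2}\right)\right)^{2} = \left(-72 - 5 \left(- 3 \left(4 + 1^{2}\right)\right)\right)^{2} = \left(-72 - 5 \left(- 3 \left(4 + 1\right)\right)\right)^{2} = \left(-72 - 5 \left(\left(-3\right) 5\right)\right)^{2} = \left(-72 - -75\right)^{2} = \left(-72 + 75\right)^{2} = 3^{2} = 9$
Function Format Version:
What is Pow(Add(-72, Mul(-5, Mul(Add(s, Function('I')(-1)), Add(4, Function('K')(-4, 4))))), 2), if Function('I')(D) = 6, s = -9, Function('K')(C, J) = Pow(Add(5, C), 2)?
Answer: 9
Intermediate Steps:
Pow(Add(-72, Mul(-5, Mul(Add(s, Function('I')(-1)), Add(4, Function('K')(-4, 4))))), 2) = Pow(Add(-72, Mul(-5, Mul(Add(-9, 6), Add(4, Pow(Add(5, -4), 2))))), 2) = Pow(Add(-72, Mul(-5, Mul(-3, Add(4, Pow(1, 2))))), 2) = Pow(Add(-72, Mul(-5, Mul(-3, Add(4, 1)))), 2) = Pow(Add(-72, Mul(-5, Mul(-3, 5))), 2) = Pow(Add(-72, Mul(-5, -15)), 2) = Pow(Add(-72, 75), 2) = Pow(3, 2) = 9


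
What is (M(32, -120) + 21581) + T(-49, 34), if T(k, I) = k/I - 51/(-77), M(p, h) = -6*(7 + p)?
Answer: 55884407/2618 ≈ 21346.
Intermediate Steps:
M(p, h) = -42 - 6*p
T(k, I) = 51/77 + k/I (T(k, I) = k/I - 51*(-1/77) = k/I + 51/77 = 51/77 + k/I)
(M(32, -120) + 21581) + T(-49, 34) = ((-42 - 6*32) + 21581) + (51/77 - 49/34) = ((-42 - 192) + 21581) + (51/77 - 49*1/34) = (-234 + 21581) + (51/77 - 49/34) = 21347 - 2039/2618 = 55884407/2618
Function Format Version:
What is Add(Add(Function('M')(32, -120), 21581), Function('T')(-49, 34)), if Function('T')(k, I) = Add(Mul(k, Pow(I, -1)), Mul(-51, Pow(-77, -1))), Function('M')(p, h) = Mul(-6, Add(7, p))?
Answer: Rational(55884407, 2618) ≈ 21346.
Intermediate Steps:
Function('M')(p, h) = Add(-42, Mul(-6, p))
Function('T')(k, I) = Add(Rational(51, 77), Mul(k, Pow(I, -1))) (Function('T')(k, I) = Add(Mul(k, Pow(I, -1)), Mul(-51, Rational(-1, 77))) = Add(Mul(k, Pow(I, -1)), Rational(51, 77)) = Add(Rational(51, 77), Mul(k, Pow(I, -1))))
Add(Add(Function('M')(32, -120), 21581), Function('T')(-49, 34)) = Add(Add(Add(-42, Mul(-6, 32)), 21581), Add(Rational(51, 77), Mul(-49, Pow(34, -1)))) = Add(Add(Add(-42, -192), 21581), Add(Rational(51, 77), Mul(-49, Rational(1, 34)))) = Add(Add(-234, 21581), Add(Rational(51, 77), Rational(-49, 34))) = Add(21347, Rational(-2039, 2618)) = Rational(55884407, 2618)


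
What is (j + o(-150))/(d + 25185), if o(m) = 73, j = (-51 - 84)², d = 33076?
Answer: 2614/8323 ≈ 0.31407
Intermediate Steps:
j = 18225 (j = (-135)² = 18225)
(j + o(-150))/(d + 25185) = (18225 + 73)/(33076 + 25185) = 18298/58261 = 18298*(1/58261) = 2614/8323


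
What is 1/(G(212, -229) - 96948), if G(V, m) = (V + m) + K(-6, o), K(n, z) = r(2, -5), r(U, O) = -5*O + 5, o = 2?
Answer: -1/96935 ≈ -1.0316e-5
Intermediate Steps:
r(U, O) = 5 - 5*O
K(n, z) = 30 (K(n, z) = 5 - 5*(-5) = 5 + 25 = 30)
G(V, m) = 30 + V + m (G(V, m) = (V + m) + 30 = 30 + V + m)
1/(G(212, -229) - 96948) = 1/((30 + 212 - 229) - 96948) = 1/(13 - 96948) = 1/(-96935) = -1/96935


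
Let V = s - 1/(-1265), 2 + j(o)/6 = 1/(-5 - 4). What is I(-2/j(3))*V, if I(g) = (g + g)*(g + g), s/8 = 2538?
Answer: 48665484/24035 ≈ 2024.8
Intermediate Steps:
s = 20304 (s = 8*2538 = 20304)
j(o) = -38/3 (j(o) = -12 + 6/(-5 - 4) = -12 + 6/(-9) = -12 + 6*(-⅑) = -12 - ⅔ = -38/3)
I(g) = 4*g² (I(g) = (2*g)*(2*g) = 4*g²)
V = 25684561/1265 (V = 20304 - 1/(-1265) = 20304 - 1*(-1/1265) = 20304 + 1/1265 = 25684561/1265 ≈ 20304.)
I(-2/j(3))*V = (4*(-2/(-38/3))²)*(25684561/1265) = (4*(-2*(-3/38))²)*(25684561/1265) = (4*(3/19)²)*(25684561/1265) = (4*(9/361))*(25684561/1265) = (36/361)*(25684561/1265) = 48665484/24035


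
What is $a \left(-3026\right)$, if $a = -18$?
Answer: $54468$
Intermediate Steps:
$a \left(-3026\right) = \left(-18\right) \left(-3026\right) = 54468$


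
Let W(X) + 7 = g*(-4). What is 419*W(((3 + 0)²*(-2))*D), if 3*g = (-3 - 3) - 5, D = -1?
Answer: 9637/3 ≈ 3212.3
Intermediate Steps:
g = -11/3 (g = ((-3 - 3) - 5)/3 = (-6 - 5)/3 = (⅓)*(-11) = -11/3 ≈ -3.6667)
W(X) = 23/3 (W(X) = -7 - 11/3*(-4) = -7 + 44/3 = 23/3)
419*W(((3 + 0)²*(-2))*D) = 419*(23/3) = 9637/3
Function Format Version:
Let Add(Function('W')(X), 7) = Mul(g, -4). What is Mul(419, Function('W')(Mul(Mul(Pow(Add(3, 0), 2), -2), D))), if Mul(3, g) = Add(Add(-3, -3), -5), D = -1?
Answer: Rational(9637, 3) ≈ 3212.3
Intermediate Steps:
g = Rational(-11, 3) (g = Mul(Rational(1, 3), Add(Add(-3, -3), -5)) = Mul(Rational(1, 3), Add(-6, -5)) = Mul(Rational(1, 3), -11) = Rational(-11, 3) ≈ -3.6667)
Function('W')(X) = Rational(23, 3) (Function('W')(X) = Add(-7, Mul(Rational(-11, 3), -4)) = Add(-7, Rational(44, 3)) = Rational(23, 3))
Mul(419, Function('W')(Mul(Mul(Pow(Add(3, 0), 2), -2), D))) = Mul(419, Rational(23, 3)) = Rational(9637, 3)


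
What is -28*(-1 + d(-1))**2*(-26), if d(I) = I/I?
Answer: 0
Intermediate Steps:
d(I) = 1
-28*(-1 + d(-1))**2*(-26) = -28*(-1 + 1)**2*(-26) = -28*0**2*(-26) = -28*0*(-26) = 0*(-26) = 0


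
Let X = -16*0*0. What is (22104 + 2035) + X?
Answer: 24139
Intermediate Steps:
X = 0 (X = 0*0 = 0)
(22104 + 2035) + X = (22104 + 2035) + 0 = 24139 + 0 = 24139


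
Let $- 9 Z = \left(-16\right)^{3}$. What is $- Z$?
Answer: $- \frac{4096}{9} \approx -455.11$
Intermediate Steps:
$Z = \frac{4096}{9}$ ($Z = - \frac{\left(-16\right)^{3}}{9} = \left(- \frac{1}{9}\right) \left(-4096\right) = \frac{4096}{9} \approx 455.11$)
$- Z = \left(-1\right) \frac{4096}{9} = - \frac{4096}{9}$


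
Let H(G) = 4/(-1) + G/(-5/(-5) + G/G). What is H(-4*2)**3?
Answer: -512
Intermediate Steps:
H(G) = -4 + G/2 (H(G) = 4*(-1) + G/(-5*(-1/5) + 1) = -4 + G/(1 + 1) = -4 + G/2)
H(-4*2)**3 = (-4 + (-4*2)/2)**3 = (-4 + (1/2)*(-8))**3 = (-4 - 4)**3 = (-8)**3 = -512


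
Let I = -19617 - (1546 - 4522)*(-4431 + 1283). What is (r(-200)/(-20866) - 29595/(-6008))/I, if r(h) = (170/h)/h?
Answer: -308764622233/588457658327160000 ≈ -5.2470e-7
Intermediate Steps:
r(h) = 170/h**2
I = -9388065 (I = -19617 - (-2976)*(-3148) = -19617 - 1*9368448 = -19617 - 9368448 = -9388065)
(r(-200)/(-20866) - 29595/(-6008))/I = ((170/(-200)**2)/(-20866) - 29595/(-6008))/(-9388065) = ((170*(1/40000))*(-1/20866) - 29595*(-1/6008))*(-1/9388065) = ((17/4000)*(-1/20866) + 29595/6008)*(-1/9388065) = (-17/83464000 + 29595/6008)*(-1/9388065) = (308764622233/62681464000)*(-1/9388065) = -308764622233/588457658327160000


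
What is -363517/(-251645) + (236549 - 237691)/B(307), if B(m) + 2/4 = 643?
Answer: -21527567/64672765 ≈ -0.33287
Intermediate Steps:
B(m) = 1285/2 (B(m) = -½ + 643 = 1285/2)
-363517/(-251645) + (236549 - 237691)/B(307) = -363517/(-251645) + (236549 - 237691)/(1285/2) = -363517*(-1/251645) - 1142*2/1285 = 363517/251645 - 2284/1285 = -21527567/64672765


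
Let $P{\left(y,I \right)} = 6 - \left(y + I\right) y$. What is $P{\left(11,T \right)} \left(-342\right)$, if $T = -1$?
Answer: $35568$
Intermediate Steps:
$P{\left(y,I \right)} = 6 - y \left(I + y\right)$ ($P{\left(y,I \right)} = 6 - \left(I + y\right) y = 6 - y \left(I + y\right)$)
$P{\left(11,T \right)} \left(-342\right) = \left(6 - 11^{2} - \left(-1\right) 11\right) \left(-342\right) = \left(6 - 121 + 11\right) \left(-342\right) = \left(-104\right) \left(-342\right) = 35568$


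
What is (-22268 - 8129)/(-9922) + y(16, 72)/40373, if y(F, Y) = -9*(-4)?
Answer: 1227575273/400580906 ≈ 3.0645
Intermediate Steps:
y(F, Y) = 36
(-22268 - 8129)/(-9922) + y(16, 72)/40373 = (-22268 - 8129)/(-9922) + 36/40373 = -30397*(-1/9922) + 36*(1/40373) = 30397/9922 + 36/40373 = 1227575273/400580906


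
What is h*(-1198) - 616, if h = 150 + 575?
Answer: -869166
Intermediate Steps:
h = 725
h*(-1198) - 616 = 725*(-1198) - 616 = -868550 - 616 = -869166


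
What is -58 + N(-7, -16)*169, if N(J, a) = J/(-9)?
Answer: 661/9 ≈ 73.444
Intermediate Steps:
N(J, a) = -J/9 (N(J, a) = J*(-⅑) = -J/9)
-58 + N(-7, -16)*169 = -58 - ⅑*(-7)*169 = -58 + (7/9)*169 = -58 + 1183/9 = 661/9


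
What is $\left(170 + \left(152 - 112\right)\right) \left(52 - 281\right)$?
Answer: $-48090$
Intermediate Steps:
$\left(170 + \left(152 - 112\right)\right) \left(52 - 281\right) = \left(170 + \left(152 - 112\right)\right) \left(-229\right) = \left(170 + 40\right) \left(-229\right) = 210 \left(-229\right) = -48090$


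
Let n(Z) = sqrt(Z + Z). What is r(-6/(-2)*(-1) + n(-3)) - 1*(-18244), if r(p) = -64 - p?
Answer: 18183 - I*sqrt(6) ≈ 18183.0 - 2.4495*I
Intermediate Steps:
n(Z) = sqrt(2)*sqrt(Z) (n(Z) = sqrt(2*Z) = sqrt(2)*sqrt(Z))
r(-6/(-2)*(-1) + n(-3)) - 1*(-18244) = (-64 - (-6/(-2)*(-1) + sqrt(2)*sqrt(-3))) - 1*(-18244) = (-64 - (-6*(-1/2)*(-1) + sqrt(2)*(I*sqrt(3)))) + 18244 = (-64 - (3*(-1) + I*sqrt(6))) + 18244 = (-64 - (-3 + I*sqrt(6))) + 18244 = (-64 + (3 - I*sqrt(6))) + 18244 = (-61 - I*sqrt(6)) + 18244 = 18183 - I*sqrt(6)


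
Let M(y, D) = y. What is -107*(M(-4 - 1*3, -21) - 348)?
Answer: 37985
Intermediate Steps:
-107*(M(-4 - 1*3, -21) - 348) = -107*((-4 - 1*3) - 348) = -107*((-4 - 3) - 348) = -107*(-7 - 348) = -107*(-355) = 37985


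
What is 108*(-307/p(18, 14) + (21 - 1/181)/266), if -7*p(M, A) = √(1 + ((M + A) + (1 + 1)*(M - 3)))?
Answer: 10800/1267 + 11052*√7 ≈ 29249.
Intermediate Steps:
p(M, A) = -√(-5 + A + 3*M)/7 (p(M, A) = -√(1 + ((M + A) + (1 + 1)*(M - 3)))/7 = -√(1 + ((A + M) + 2*(-3 + M)))/7 = -√(1 + ((A + M) + (-6 + 2*M)))/7 = -√(1 + (-6 + A + 3*M))/7 = -√(-5 + A + 3*M)/7)
108*(-307/p(18, 14) + (21 - 1/181)/266) = 108*(-307*(-7/√(-5 + 14 + 3*18)) + (21 - 1/181)/266) = 108*(-307*(-7/√(-5 + 14 + 54)) + (21 - 1*1/181)*(1/266)) = 108*(-307*(-√7/3) + (21 - 1/181)*(1/266)) = 108*(-307*(-√7/3) + (3800/181)*(1/266)) = 108*(-307*(-√7/3) + 100/1267) = 108*(-(-307)*√7/3 + 100/1267) = 108*(307*√7/3 + 100/1267) = 108*(100/1267 + 307*√7/3) = 10800/1267 + 11052*√7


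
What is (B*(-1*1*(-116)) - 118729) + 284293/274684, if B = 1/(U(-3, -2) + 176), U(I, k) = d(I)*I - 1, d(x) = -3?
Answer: -750087480971/6317732 ≈ -1.1873e+5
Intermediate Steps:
U(I, k) = -1 - 3*I (U(I, k) = -3*I - 1 = -1 - 3*I)
B = 1/184 (B = 1/((-1 - 3*(-3)) + 176) = 1/((-1 + 9) + 176) = 1/(8 + 176) = 1/184 ≈ 0.0054348)
(B*(-1*1*(-116)) - 118729) + 284293/274684 = ((-1*1*(-116))/184 - 118729) + 284293/274684 = ((-1*(-116))/184 - 118729) + 284293*(1/274684) = ((1/184)*116 - 118729) + 284293/274684 = (29/46 - 118729) + 284293/274684 = -5461505/46 + 284293/274684 = -750087480971/6317732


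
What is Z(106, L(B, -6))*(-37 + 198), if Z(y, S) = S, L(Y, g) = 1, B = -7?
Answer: 161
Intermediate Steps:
Z(106, L(B, -6))*(-37 + 198) = 1*(-37 + 198) = 1*161 = 161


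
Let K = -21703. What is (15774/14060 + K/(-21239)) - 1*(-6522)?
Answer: 974121012823/149310170 ≈ 6524.1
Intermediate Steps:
(15774/14060 + K/(-21239)) - 1*(-6522) = (15774/14060 - 21703/(-21239)) - 1*(-6522) = (15774*(1/14060) - 21703*(-1/21239)) + 6522 = (7887/7030 + 21703/21239) + 6522 = 320084083/149310170 + 6522 = 974121012823/149310170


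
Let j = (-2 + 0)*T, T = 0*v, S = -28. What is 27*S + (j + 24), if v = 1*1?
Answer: -732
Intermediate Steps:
v = 1
T = 0 (T = 0*1 = 0)
j = 0 (j = (-2 + 0)*0 = -2*0 = 0)
27*S + (j + 24) = 27*(-28) + (0 + 24) = -756 + 24 = -732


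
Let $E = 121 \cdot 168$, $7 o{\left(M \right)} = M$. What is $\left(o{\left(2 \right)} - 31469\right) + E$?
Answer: $- \frac{77985}{7} \approx -11141.0$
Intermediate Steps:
$o{\left(M \right)} = \frac{M}{7}$
$E = 20328$
$\left(o{\left(2 \right)} - 31469\right) + E = \left(\frac{1}{7} \cdot 2 - 31469\right) + 20328 = \left(\frac{2}{7} - 31469\right) + 20328 = - \frac{220281}{7} + 20328 = - \frac{77985}{7}$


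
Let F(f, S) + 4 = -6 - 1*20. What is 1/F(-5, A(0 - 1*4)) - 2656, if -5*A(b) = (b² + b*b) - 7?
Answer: -79681/30 ≈ -2656.0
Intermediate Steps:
A(b) = 7/5 - 2*b²/5 (A(b) = -((b² + b*b) - 7)/5 = -((b² + b²) - 7)/5 = -(2*b² - 7)/5 = -(-7 + 2*b²)/5 = 7/5 - 2*b²/5)
F(f, S) = -30 (F(f, S) = -4 + (-6 - 1*20) = -4 + (-6 - 20) = -4 - 26 = -30)
1/F(-5, A(0 - 1*4)) - 2656 = 1/(-30) - 2656 = -1/30 - 2656 = -79681/30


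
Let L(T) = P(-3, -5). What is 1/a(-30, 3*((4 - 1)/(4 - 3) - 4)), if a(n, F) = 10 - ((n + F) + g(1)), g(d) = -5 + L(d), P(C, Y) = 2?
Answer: 1/46 ≈ 0.021739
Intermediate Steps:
L(T) = 2
g(d) = -3 (g(d) = -5 + 2 = -3)
a(n, F) = 13 - F - n (a(n, F) = 10 - ((n + F) - 3) = 10 - ((F + n) - 3) = 10 - (-3 + F + n) = 10 + (3 - F - n) = 13 - F - n)
1/a(-30, 3*((4 - 1)/(4 - 3) - 4)) = 1/(13 - 3*((4 - 1)/(4 - 3) - 4) - 1*(-30)) = 1/(13 - 3*(3/1 - 4) + 30) = 1/(13 - 3*(3*1 - 4) + 30) = 1/(13 - 3*(3 - 4) + 30) = 1/(13 - 3*(-1) + 30) = 1/(13 - 1*(-3) + 30) = 1/(13 + 3 + 30) = 1/46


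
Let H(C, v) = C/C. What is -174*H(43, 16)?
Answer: -174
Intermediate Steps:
H(C, v) = 1
-174*H(43, 16) = -174*1 = -174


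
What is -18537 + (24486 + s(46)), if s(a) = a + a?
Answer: 6041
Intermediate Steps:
s(a) = 2*a
-18537 + (24486 + s(46)) = -18537 + (24486 + 2*46) = -18537 + (24486 + 92) = -18537 + 24578 = 6041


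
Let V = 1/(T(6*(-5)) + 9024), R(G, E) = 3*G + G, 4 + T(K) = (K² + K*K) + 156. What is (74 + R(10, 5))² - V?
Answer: 142644095/10976 ≈ 12996.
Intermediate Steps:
T(K) = 152 + 2*K² (T(K) = -4 + ((K² + K*K) + 156) = -4 + ((K² + K²) + 156) = -4 + (2*K² + 156) = -4 + (156 + 2*K²) = 152 + 2*K²)
R(G, E) = 4*G
V = 1/10976 (V = 1/((152 + 2*(6*(-5))²) + 9024) = 1/((152 + 2*(-30)²) + 9024) = 1/((152 + 2*900) + 9024) = 1/((152 + 1800) + 9024) = 1/(1952 + 9024) = 1/10976 ≈ 9.1108e-5)
(74 + R(10, 5))² - V = (74 + 4*10)² - 1*1/10976 = (74 + 40)² - 1/10976 = 114² - 1/10976 = 12996 - 1/10976 = 142644095/10976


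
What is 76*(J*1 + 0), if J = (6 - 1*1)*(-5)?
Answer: -1900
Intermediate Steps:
J = -25 (J = (6 - 1)*(-5) = 5*(-5) = -25)
76*(J*1 + 0) = 76*(-25*1 + 0) = 76*(-25 + 0) = 76*(-25) = -1900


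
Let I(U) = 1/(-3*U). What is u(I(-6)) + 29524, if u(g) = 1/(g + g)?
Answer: 29533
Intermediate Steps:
I(U) = -1/(3*U)
u(g) = 1/(2*g)
u(I(-6)) + 29524 = 1/(2*((-⅓/(-6)))) + 29524 = 1/(2*((-⅓*(-⅙)))) + 29524 = 1/(2*(1/18)) + 29524 = (½)*18 + 29524 = 9 + 29524 = 29533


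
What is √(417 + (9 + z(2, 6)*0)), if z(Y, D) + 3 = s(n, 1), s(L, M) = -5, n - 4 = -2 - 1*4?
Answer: √426 ≈ 20.640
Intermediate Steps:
n = -2 (n = 4 + (-2 - 1*4) = 4 + (-2 - 4) = 4 - 6 = -2)
z(Y, D) = -8 (z(Y, D) = -3 - 5 = -8)
√(417 + (9 + z(2, 6)*0)) = √(417 + (9 - 8*0)) = √(417 + (9 + 0)) = √(417 + 9) = √426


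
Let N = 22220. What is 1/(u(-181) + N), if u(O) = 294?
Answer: 1/22514 ≈ 4.4417e-5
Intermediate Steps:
1/(u(-181) + N) = 1/(294 + 22220) = 1/22514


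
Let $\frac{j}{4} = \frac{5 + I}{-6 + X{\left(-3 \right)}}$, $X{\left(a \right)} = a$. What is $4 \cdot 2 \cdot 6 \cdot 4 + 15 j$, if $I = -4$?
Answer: $\frac{556}{3} \approx 185.33$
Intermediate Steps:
$j = - \frac{4}{9}$ ($j = 4 \frac{5 - 4}{-6 - 3} = 4 \cdot 1 \frac{1}{-9} = 4 \cdot 1 \left(- \frac{1}{9}\right) = 4 \left(- \frac{1}{9}\right) = - \frac{4}{9} \approx -0.44444$)
$4 \cdot 2 \cdot 6 \cdot 4 + 15 j = 4 \cdot 2 \cdot 6 \cdot 4 + 15 \left(- \frac{4}{9}\right) = 8 \cdot 24 - \frac{20}{3} = 192 - \frac{20}{3} = \frac{556}{3}$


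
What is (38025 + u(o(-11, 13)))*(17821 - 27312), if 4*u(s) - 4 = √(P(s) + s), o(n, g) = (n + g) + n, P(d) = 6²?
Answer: -360904766 - 28473*√3/4 ≈ -3.6092e+8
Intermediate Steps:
P(d) = 36
o(n, g) = g + 2*n (o(n, g) = (g + n) + n = g + 2*n)
u(s) = 1 + √(36 + s)/4
(38025 + u(o(-11, 13)))*(17821 - 27312) = (38025 + (1 + √(36 + (13 + 2*(-11)))/4))*(17821 - 27312) = (38025 + (1 + √(36 + (13 - 22))/4))*(-9491) = (38025 + (1 + √(36 - 9)/4))*(-9491) = (38025 + (1 + √27/4))*(-9491) = (38025 + (1 + (3*√3)/4))*(-9491) = (38025 + (1 + 3*√3/4))*(-9491) = (38026 + 3*√3/4)*(-9491) = -360904766 - 28473*√3/4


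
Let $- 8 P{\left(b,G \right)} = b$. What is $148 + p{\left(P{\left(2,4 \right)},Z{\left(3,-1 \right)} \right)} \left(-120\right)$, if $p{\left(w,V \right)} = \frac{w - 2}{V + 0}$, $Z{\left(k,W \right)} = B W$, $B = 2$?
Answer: $13$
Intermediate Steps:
$Z{\left(k,W \right)} = 2 W$
$P{\left(b,G \right)} = - \frac{b}{8}$
$p{\left(w,V \right)} = \frac{-2 + w}{V}$
$148 + p{\left(P{\left(2,4 \right)},Z{\left(3,-1 \right)} \right)} \left(-120\right) = 148 + \frac{-2 - \frac{1}{4}}{2 \left(-1\right)} \left(-120\right) = 148 + \frac{-2 - \frac{1}{4}}{-2} \left(-120\right) = 148 + \left(- \frac{1}{2}\right) \left(- \frac{9}{4}\right) \left(-120\right) = 148 + \frac{9}{8} \left(-120\right) = 148 - 135 = 13$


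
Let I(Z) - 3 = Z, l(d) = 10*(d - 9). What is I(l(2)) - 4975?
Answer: -5042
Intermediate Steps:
l(d) = -90 + 10*d (l(d) = 10*(-9 + d) = -90 + 10*d)
I(Z) = 3 + Z
I(l(2)) - 4975 = (3 + (-90 + 10*2)) - 4975 = (3 + (-90 + 20)) - 4975 = (3 - 70) - 4975 = -67 - 4975 = -5042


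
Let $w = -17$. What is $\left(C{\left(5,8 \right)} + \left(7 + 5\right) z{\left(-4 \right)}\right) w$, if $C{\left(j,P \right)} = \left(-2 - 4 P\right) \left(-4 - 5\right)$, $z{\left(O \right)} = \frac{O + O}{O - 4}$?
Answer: $-5406$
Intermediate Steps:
$z{\left(O \right)} = \frac{2 O}{-4 + O}$
$C{\left(j,P \right)} = 18 + 36 P$ ($C{\left(j,P \right)} = \left(-2 - 4 P\right) \left(-9\right) = 18 + 36 P$)
$\left(C{\left(5,8 \right)} + \left(7 + 5\right) z{\left(-4 \right)}\right) w = \left(\left(18 + 36 \cdot 8\right) + \left(7 + 5\right) 2 \left(-4\right) \frac{1}{-4 - 4}\right) \left(-17\right) = \left(\left(18 + 288\right) + 12 \cdot 2 \left(-4\right) \frac{1}{-8}\right) \left(-17\right) = \left(306 + 12 \cdot 2 \left(-4\right) \left(- \frac{1}{8}\right)\right) \left(-17\right) = \left(306 + 12 \cdot 1\right) \left(-17\right) = \left(306 + 12\right) \left(-17\right) = 318 \left(-17\right) = -5406$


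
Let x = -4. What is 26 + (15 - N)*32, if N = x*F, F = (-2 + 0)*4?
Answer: -518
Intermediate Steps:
F = -8 (F = -2*4 = -8)
N = 32 (N = -4*(-8) = 32)
26 + (15 - N)*32 = 26 + (15 - 1*32)*32 = 26 + (15 - 32)*32 = 26 - 17*32 = 26 - 544 = -518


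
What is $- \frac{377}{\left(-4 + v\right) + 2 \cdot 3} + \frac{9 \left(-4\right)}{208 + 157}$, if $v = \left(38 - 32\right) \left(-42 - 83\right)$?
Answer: $\frac{110677}{273020} \approx 0.40538$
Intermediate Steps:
$v = -750$ ($v = 6 \left(-125\right) = -750$)
$- \frac{377}{\left(-4 + v\right) + 2 \cdot 3} + \frac{9 \left(-4\right)}{208 + 157} = - \frac{377}{\left(-4 - 750\right) + 2 \cdot 3} + \frac{9 \left(-4\right)}{208 + 157} = - \frac{377}{-754 + 6} - \frac{36}{365} = - \frac{377}{-748} - \frac{36}{365} = \left(-377\right) \left(- \frac{1}{748}\right) - \frac{36}{365} = \frac{377}{748} - \frac{36}{365} = \frac{110677}{273020}$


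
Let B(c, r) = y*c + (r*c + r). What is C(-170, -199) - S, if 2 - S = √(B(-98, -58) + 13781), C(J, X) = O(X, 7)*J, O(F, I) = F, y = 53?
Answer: 33828 + √14213 ≈ 33947.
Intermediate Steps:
C(J, X) = J*X (C(J, X) = X*J = J*X)
B(c, r) = r + 53*c + c*r (B(c, r) = 53*c + (r*c + r) = 53*c + (c*r + r) = 53*c + (r + c*r) = r + 53*c + c*r)
S = 2 - √14213 (S = 2 - √((-58 + 53*(-98) - 98*(-58)) + 13781) = 2 - √((-58 - 5194 + 5684) + 13781) = 2 - √(432 + 13781) = 2 - √14213 ≈ -117.22)
C(-170, -199) - S = -170*(-199) - (2 - √14213) = 33830 + (-2 + √14213) = 33828 + √14213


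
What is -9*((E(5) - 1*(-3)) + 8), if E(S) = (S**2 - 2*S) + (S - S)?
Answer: -234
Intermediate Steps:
E(S) = S**2 - 2*S (E(S) = (S**2 - 2*S) + 0 = S**2 - 2*S)
-9*((E(5) - 1*(-3)) + 8) = -9*((5*(-2 + 5) - 1*(-3)) + 8) = -9*((5*3 + 3) + 8) = -9*((15 + 3) + 8) = -9*(18 + 8) = -9*26 = -234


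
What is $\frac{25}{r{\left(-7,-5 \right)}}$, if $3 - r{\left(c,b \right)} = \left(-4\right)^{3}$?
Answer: $\frac{25}{67} \approx 0.37313$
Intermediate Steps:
$r{\left(c,b \right)} = 67$ ($r{\left(c,b \right)} = 3 - \left(-4\right)^{3} = 3 - -64 = 3 + 64 = 67$)
$\frac{25}{r{\left(-7,-5 \right)}} = \frac{25}{67}$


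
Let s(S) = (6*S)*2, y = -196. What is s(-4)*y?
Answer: 9408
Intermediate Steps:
s(S) = 12*S
s(-4)*y = (12*(-4))*(-196) = -48*(-196) = 9408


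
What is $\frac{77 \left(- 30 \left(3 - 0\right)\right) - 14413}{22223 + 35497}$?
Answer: $- \frac{21343}{57720} \approx -0.36977$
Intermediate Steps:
$\frac{77 \left(- 30 \left(3 - 0\right)\right) - 14413}{22223 + 35497} = \frac{77 \left(- 30 \left(3 + 0\right)\right) - 14413}{57720} = \left(77 \left(\left(-30\right) 3\right) - 14413\right) \frac{1}{57720} = \left(77 \left(-90\right) - 14413\right) \frac{1}{57720} = \left(-6930 - 14413\right) \frac{1}{57720} = \left(-21343\right) \frac{1}{57720} = - \frac{21343}{57720}$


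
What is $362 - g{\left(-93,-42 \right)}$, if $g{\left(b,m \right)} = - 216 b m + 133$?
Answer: $843925$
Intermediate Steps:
$g{\left(b,m \right)} = 133 - 216 b m$ ($g{\left(b,m \right)} = - 216 b m + 133 = 133 - 216 b m$)
$362 - g{\left(-93,-42 \right)} = 362 - \left(133 - \left(-20088\right) \left(-42\right)\right) = 362 - \left(133 - 843696\right) = 362 - -843563 = 362 + 843563 = 843925$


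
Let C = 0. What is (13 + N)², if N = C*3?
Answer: 169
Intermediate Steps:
N = 0 (N = 0*3 = 0)
(13 + N)² = (13 + 0)² = 13² = 169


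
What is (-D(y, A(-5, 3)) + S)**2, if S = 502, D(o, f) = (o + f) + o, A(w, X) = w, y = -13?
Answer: 284089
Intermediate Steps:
D(o, f) = f + 2*o (D(o, f) = (f + o) + o = f + 2*o)
(-D(y, A(-5, 3)) + S)**2 = (-(-5 + 2*(-13)) + 502)**2 = (-(-5 - 26) + 502)**2 = (-1*(-31) + 502)**2 = (31 + 502)**2 = 533**2 = 284089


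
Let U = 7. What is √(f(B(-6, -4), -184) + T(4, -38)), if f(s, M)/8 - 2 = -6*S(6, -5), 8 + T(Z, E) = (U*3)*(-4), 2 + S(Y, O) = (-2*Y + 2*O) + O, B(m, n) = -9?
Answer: 2*√329 ≈ 36.277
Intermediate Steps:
S(Y, O) = -2 - 2*Y + 3*O (S(Y, O) = -2 + ((-2*Y + 2*O) + O) = -2 + (-2*Y + 3*O) = -2 - 2*Y + 3*O)
T(Z, E) = -92 (T(Z, E) = -8 + (7*3)*(-4) = -8 + 21*(-4) = -8 - 84 = -92)
f(s, M) = 1408 (f(s, M) = 16 + 8*(-6*(-2 - 2*6 + 3*(-5))) = 16 + 8*(-6*(-2 - 12 - 15)) = 16 + 8*(-6*(-29)) = 16 + 8*174 = 16 + 1392 = 1408)
√(f(B(-6, -4), -184) + T(4, -38)) = √(1408 - 92) = √1316 = 2*√329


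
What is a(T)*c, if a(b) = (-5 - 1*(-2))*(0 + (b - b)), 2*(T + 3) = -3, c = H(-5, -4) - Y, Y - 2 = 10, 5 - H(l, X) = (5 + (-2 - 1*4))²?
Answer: 0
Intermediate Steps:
H(l, X) = 4 (H(l, X) = 5 - (5 + (-2 - 1*4))² = 5 - (5 + (-2 - 4))² = 5 - (5 - 6)² = 5 - 1*(-1)² = 5 - 1*1 = 5 - 1 = 4)
Y = 12 (Y = 2 + 10 = 12)
c = -8 (c = 4 - 1*12 = 4 - 12 = -8)
T = -9/2 (T = -3 + (½)*(-3) = -3 - 3/2 = -9/2 ≈ -4.5000)
a(b) = 0 (a(b) = (-5 + 2)*(0 + 0) = -3*0 = 0)
a(T)*c = 0*(-8) = 0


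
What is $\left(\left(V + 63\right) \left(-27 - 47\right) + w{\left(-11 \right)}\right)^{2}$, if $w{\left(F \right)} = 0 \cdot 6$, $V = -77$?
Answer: $1073296$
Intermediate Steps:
$w{\left(F \right)} = 0$
$\left(\left(V + 63\right) \left(-27 - 47\right) + w{\left(-11 \right)}\right)^{2} = \left(\left(-77 + 63\right) \left(-27 - 47\right) + 0\right)^{2} = \left(\left(-14\right) \left(-74\right) + 0\right)^{2} = \left(1036 + 0\right)^{2} = 1036^{2} = 1073296$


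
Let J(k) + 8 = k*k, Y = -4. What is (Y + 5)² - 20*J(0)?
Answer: 161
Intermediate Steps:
J(k) = -8 + k² (J(k) = -8 + k*k = -8 + k²)
(Y + 5)² - 20*J(0) = (-4 + 5)² - 20*(-8 + 0²) = 1² - 20*(-8 + 0) = 1 - 20*(-8) = 1 + 160 = 161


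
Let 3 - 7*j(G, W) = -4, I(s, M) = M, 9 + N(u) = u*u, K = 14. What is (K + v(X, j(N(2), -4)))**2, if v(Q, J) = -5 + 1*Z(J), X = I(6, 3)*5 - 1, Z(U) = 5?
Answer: 196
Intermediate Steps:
N(u) = -9 + u**2 (N(u) = -9 + u*u = -9 + u**2)
j(G, W) = 1 (j(G, W) = 3/7 - 1/7*(-4) = 3/7 + 4/7 = 1)
X = 14 (X = 3*5 - 1 = 15 - 1 = 14)
v(Q, J) = 0 (v(Q, J) = -5 + 1*5 = -5 + 5 = 0)
(K + v(X, j(N(2), -4)))**2 = (14 + 0)**2 = 14**2 = 196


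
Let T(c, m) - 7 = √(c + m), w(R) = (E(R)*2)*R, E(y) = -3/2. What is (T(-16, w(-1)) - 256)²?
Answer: (249 - I*√13)² ≈ 61988.0 - 1795.6*I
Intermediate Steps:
E(y) = -3/2 (E(y) = -3*½ = -3/2)
w(R) = -3*R (w(R) = (-3/2*2)*R = -3*R)
T(c, m) = 7 + √(c + m)
(T(-16, w(-1)) - 256)² = ((7 + √(-16 - 3*(-1))) - 256)² = ((7 + √(-16 + 3)) - 256)² = ((7 + √(-13)) - 256)² = ((7 + I*√13) - 256)² = (-249 + I*√13)²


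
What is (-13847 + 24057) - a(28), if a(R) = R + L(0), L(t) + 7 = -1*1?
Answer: 10190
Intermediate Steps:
L(t) = -8 (L(t) = -7 - 1*1 = -7 - 1 = -8)
a(R) = -8 + R (a(R) = R - 8 = -8 + R)
(-13847 + 24057) - a(28) = (-13847 + 24057) - (-8 + 28) = 10210 - 1*20 = 10210 - 20 = 10190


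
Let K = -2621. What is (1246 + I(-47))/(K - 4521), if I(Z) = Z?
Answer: -1199/7142 ≈ -0.16788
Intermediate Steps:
(1246 + I(-47))/(K - 4521) = (1246 - 47)/(-2621 - 4521) = 1199/(-7142) = 1199*(-1/7142) = -1199/7142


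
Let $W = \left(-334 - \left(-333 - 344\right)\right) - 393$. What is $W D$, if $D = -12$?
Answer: $600$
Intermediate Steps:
$W = -50$ ($W = \left(-334 - \left(-333 - 344\right)\right) - 393 = \left(-334 - -677\right) - 393 = \left(-334 + 677\right) - 393 = 343 - 393 = -50$)
$W D = \left(-50\right) \left(-12\right) = 600$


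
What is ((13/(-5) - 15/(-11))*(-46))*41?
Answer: 128248/55 ≈ 2331.8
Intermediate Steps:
((13/(-5) - 15/(-11))*(-46))*41 = ((13*(-1/5) - 15*(-1/11))*(-46))*41 = ((-13/5 + 15/11)*(-46))*41 = -68/55*(-46)*41 = (3128/55)*41 = 128248/55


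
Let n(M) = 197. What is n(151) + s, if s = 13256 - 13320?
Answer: 133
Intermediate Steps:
s = -64
n(151) + s = 197 - 64 = 133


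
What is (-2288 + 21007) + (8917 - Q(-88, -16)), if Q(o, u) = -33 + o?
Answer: 27757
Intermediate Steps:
(-2288 + 21007) + (8917 - Q(-88, -16)) = (-2288 + 21007) + (8917 - (-33 - 88)) = 18719 + (8917 - 1*(-121)) = 18719 + (8917 + 121) = 18719 + 9038 = 27757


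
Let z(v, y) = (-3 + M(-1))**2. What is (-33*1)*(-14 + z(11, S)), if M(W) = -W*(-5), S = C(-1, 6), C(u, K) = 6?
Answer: -1650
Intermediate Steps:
S = 6
M(W) = 5*W
z(v, y) = 64 (z(v, y) = (-3 + 5*(-1))**2 = (-3 - 5)**2 = (-8)**2 = 64)
(-33*1)*(-14 + z(11, S)) = (-33*1)*(-14 + 64) = -33*50 = -1650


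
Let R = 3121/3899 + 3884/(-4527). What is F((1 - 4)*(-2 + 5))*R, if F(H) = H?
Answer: 1014949/1961197 ≈ 0.51752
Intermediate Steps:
R = -1014949/17650773 (R = 3121*(1/3899) + 3884*(-1/4527) = 3121/3899 - 3884/4527 = -1014949/17650773 ≈ -0.057502)
F((1 - 4)*(-2 + 5))*R = ((1 - 4)*(-2 + 5))*(-1014949/17650773) = -3*3*(-1014949/17650773) = -9*(-1014949/17650773) = 1014949/1961197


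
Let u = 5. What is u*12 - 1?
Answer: 59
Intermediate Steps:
u*12 - 1 = 5*12 - 1 = 60 - 1 = 59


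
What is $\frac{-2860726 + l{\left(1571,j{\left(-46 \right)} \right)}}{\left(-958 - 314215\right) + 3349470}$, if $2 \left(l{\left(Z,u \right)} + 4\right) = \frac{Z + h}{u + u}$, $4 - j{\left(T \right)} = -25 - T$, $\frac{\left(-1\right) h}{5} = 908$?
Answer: $- \frac{194526671}{206332196} \approx -0.94278$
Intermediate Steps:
$h = -4540$ ($h = \left(-5\right) 908 = -4540$)
$j{\left(T \right)} = 29 + T$ ($j{\left(T \right)} = 4 - \left(-25 - T\right) = 4 + \left(25 + T\right) = 29 + T$)
$l{\left(Z,u \right)} = -4 + \frac{-4540 + Z}{4 u}$ ($l{\left(Z,u \right)} = -4 + \frac{\left(Z - 4540\right) \frac{1}{u + u}}{2} = -4 + \frac{\left(-4540 + Z\right) \frac{1}{2 u}}{2} = -4 + \frac{\frac{1}{2} \frac{1}{u} \left(-4540 + Z\right)}{2} = -4 + \frac{-4540 + Z}{4 u}$)
$\frac{-2860726 + l{\left(1571,j{\left(-46 \right)} \right)}}{\left(-958 - 314215\right) + 3349470} = \frac{-2860726 + \frac{-4540 + 1571 - 16 \left(29 - 46\right)}{4 \left(29 - 46\right)}}{\left(-958 - 314215\right) + 3349470} = \frac{-2860726 + \frac{-4540 + 1571 - -272}{4 \left(-17\right)}}{\left(-958 - 314215\right) + 3349470} = \frac{-2860726 + \frac{1}{4} \left(- \frac{1}{17}\right) \left(-4540 + 1571 + 272\right)}{-315173 + 3349470} = \frac{-2860726 + \frac{1}{4} \left(- \frac{1}{17}\right) \left(-2697\right)}{3034297} = \left(-2860726 + \frac{2697}{68}\right) \frac{1}{3034297} = \left(- \frac{194526671}{68}\right) \frac{1}{3034297} = - \frac{194526671}{206332196}$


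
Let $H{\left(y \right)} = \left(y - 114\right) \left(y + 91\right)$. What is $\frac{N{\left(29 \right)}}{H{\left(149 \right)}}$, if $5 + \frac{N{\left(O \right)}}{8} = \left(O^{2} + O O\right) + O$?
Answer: $\frac{853}{525} \approx 1.6248$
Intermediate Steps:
$H{\left(y \right)} = \left(-114 + y\right) \left(91 + y\right)$
$N{\left(O \right)} = -40 + 8 O + 16 O^{2}$ ($N{\left(O \right)} = -40 + 8 \left(\left(O^{2} + O O\right) + O\right) = -40 + 8 \left(\left(O^{2} + O^{2}\right) + O\right) = -40 + 8 \left(2 O^{2} + O\right) = -40 + 8 \left(O + 2 O^{2}\right) = -40 + \left(8 O + 16 O^{2}\right) = -40 + 8 O + 16 O^{2}$)
$\frac{N{\left(29 \right)}}{H{\left(149 \right)}} = \frac{-40 + 8 \cdot 29 + 16 \cdot 29^{2}}{-10374 + 149^{2} - 3427} = \frac{-40 + 232 + 16 \cdot 841}{-10374 + 22201 - 3427} = \frac{-40 + 232 + 13456}{8400} = 13648 \cdot \frac{1}{8400} = \frac{853}{525}$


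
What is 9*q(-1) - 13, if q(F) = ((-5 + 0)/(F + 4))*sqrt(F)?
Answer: -13 - 15*I ≈ -13.0 - 15.0*I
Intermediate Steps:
q(F) = -5*sqrt(F)/(4 + F) (q(F) = (-5/(4 + F))*sqrt(F) = -5*sqrt(F)/(4 + F))
9*q(-1) - 13 = 9*(-5*sqrt(-1)/(4 - 1)) - 13 = 9*(-5*I/3) - 13 = -15*I - 13 = -13 - 15*I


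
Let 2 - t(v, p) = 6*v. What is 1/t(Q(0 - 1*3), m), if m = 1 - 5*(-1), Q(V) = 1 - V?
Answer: -1/22 ≈ -0.045455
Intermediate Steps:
m = 6 (m = 1 + 5 = 6)
t(v, p) = 2 - 6*v
1/t(Q(0 - 1*3), m) = 1/(2 - 6*(1 - (0 - 1*3))) = 1/(2 - 6*(1 - (0 - 3))) = 1/(2 - 6*(1 - 1*(-3))) = 1/(2 - 6*(1 + 3)) = 1/(2 - 6*4) = 1/(2 - 24) = 1/(-22) = -1/22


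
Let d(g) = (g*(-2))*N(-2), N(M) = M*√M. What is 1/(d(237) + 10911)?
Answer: 3637/40282443 - 316*I*√2/40282443 ≈ 9.0287e-5 - 1.1094e-5*I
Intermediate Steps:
N(M) = M^(3/2)
d(g) = 4*I*g*√2 (d(g) = (g*(-2))*(-2)^(3/2) = (-2*g)*(-2*I*√2) = 4*I*g*√2)
1/(d(237) + 10911) = 1/(4*I*237*√2 + 10911) = 1/(948*I*√2 + 10911) = 1/(10911 + 948*I*√2)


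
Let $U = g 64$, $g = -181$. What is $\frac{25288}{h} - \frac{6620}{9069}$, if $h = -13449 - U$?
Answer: $- \frac{241683172}{16913685} \approx -14.289$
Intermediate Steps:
$U = -11584$ ($U = \left(-181\right) 64 = -11584$)
$h = -1865$ ($h = -13449 - -11584 = -13449 + 11584 = -1865$)
$\frac{25288}{h} - \frac{6620}{9069} = \frac{25288}{-1865} - \frac{6620}{9069} = 25288 \left(- \frac{1}{1865}\right) - \frac{6620}{9069} = - \frac{25288}{1865} - \frac{6620}{9069} = - \frac{241683172}{16913685}$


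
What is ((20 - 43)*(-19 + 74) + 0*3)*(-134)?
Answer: 169510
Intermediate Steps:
((20 - 43)*(-19 + 74) + 0*3)*(-134) = (-23*55 + 0)*(-134) = (-1265 + 0)*(-134) = -1265*(-134) = 169510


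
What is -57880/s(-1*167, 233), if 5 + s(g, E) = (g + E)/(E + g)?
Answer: 14470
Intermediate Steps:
s(g, E) = -4 (s(g, E) = -5 + (g + E)/(E + g) = -5 + (E + g)/(E + g) = -5 + 1 = -4)
-57880/s(-1*167, 233) = -57880/(-4) = -57880*(-1/4) = 14470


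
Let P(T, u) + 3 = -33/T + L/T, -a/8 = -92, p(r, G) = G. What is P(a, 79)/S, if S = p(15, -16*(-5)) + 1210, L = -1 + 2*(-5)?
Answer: -563/237360 ≈ -0.0023719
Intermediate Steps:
L = -11 (L = -1 - 10 = -11)
a = 736 (a = -8*(-92) = 736)
P(T, u) = -3 - 44/T (P(T, u) = -3 + (-33/T - 11/T) = -3 - 44/T)
S = 1290 (S = -16*(-5) + 1210 = 80 + 1210 = 1290)
P(a, 79)/S = (-3 - 44/736)/1290 = (-3 - 44*1/736)*(1/1290) = (-3 - 11/184)*(1/1290) = -563/184*1/1290 = -563/237360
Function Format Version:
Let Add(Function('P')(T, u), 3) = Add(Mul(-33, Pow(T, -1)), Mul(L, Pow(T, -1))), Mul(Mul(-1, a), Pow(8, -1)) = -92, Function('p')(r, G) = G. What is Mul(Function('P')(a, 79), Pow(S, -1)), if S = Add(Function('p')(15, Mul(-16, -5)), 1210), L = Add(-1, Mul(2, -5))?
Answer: Rational(-563, 237360) ≈ -0.0023719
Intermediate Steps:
L = -11 (L = Add(-1, -10) = -11)
a = 736 (a = Mul(-8, -92) = 736)
Function('P')(T, u) = Add(-3, Mul(-44, Pow(T, -1))) (Function('P')(T, u) = Add(-3, Add(Mul(-33, Pow(T, -1)), Mul(-11, Pow(T, -1)))) = Add(-3, Mul(-44, Pow(T, -1))))
S = 1290 (S = Add(Mul(-16, -5), 1210) = Add(80, 1210) = 1290)
Mul(Function('P')(a, 79), Pow(S, -1)) = Mul(Add(-3, Mul(-44, Pow(736, -1))), Pow(1290, -1)) = Mul(Add(-3, Mul(-44, Rational(1, 736))), Rational(1, 1290)) = Mul(Add(-3, Rational(-11, 184)), Rational(1, 1290)) = Mul(Rational(-563, 184), Rational(1, 1290)) = Rational(-563, 237360)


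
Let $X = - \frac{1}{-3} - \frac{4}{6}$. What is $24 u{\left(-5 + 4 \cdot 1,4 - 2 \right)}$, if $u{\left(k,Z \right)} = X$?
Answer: $-8$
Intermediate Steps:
$X = - \frac{1}{3}$ ($X = \left(-1\right) \left(- \frac{1}{3}\right) - \frac{2}{3} = \frac{1}{3} - \frac{2}{3} = - \frac{1}{3} \approx -0.33333$)
$u{\left(k,Z \right)} = - \frac{1}{3}$
$24 u{\left(-5 + 4 \cdot 1,4 - 2 \right)} = 24 \left(- \frac{1}{3}\right) = -8$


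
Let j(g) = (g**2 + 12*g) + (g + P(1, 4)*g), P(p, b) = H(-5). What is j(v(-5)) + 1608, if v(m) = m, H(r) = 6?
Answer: 1538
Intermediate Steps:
P(p, b) = 6
j(g) = g**2 + 19*g (j(g) = (g**2 + 12*g) + (g + 6*g) = (g**2 + 12*g) + 7*g = g**2 + 19*g)
j(v(-5)) + 1608 = -5*(19 - 5) + 1608 = -5*14 + 1608 = -70 + 1608 = 1538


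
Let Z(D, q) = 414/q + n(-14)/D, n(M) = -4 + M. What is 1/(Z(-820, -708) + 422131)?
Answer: 12095/5105667638 ≈ 2.3689e-6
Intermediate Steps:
Z(D, q) = -18/D + 414/q (Z(D, q) = 414/q + (-4 - 14)/D = 414/q - 18/D = -18/D + 414/q)
1/(Z(-820, -708) + 422131) = 1/((-18/(-820) + 414/(-708)) + 422131) = 1/((-18*(-1/820) + 414*(-1/708)) + 422131) = 1/((9/410 - 69/118) + 422131) = 1/(-6807/12095 + 422131) = 1/(5105667638/12095) = 12095/5105667638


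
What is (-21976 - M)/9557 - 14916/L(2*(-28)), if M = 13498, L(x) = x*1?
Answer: 35141417/133798 ≈ 262.65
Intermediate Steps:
L(x) = x
(-21976 - M)/9557 - 14916/L(2*(-28)) = (-21976 - 1*13498)/9557 - 14916/(2*(-28)) = (-21976 - 13498)*(1/9557) - 14916/(-56) = -35474*1/9557 - 14916*(-1/56) = -35474/9557 + 3729/14 = 35141417/133798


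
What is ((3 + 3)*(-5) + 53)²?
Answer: 529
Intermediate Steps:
((3 + 3)*(-5) + 53)² = (6*(-5) + 53)² = (-30 + 53)² = 23² = 529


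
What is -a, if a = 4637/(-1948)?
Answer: 4637/1948 ≈ 2.3804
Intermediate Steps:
a = -4637/1948 (a = 4637*(-1/1948) = -4637/1948 ≈ -2.3804)
-a = -1*(-4637/1948) = 4637/1948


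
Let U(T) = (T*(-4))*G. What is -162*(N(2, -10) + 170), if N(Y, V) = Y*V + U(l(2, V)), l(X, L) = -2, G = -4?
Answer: -19116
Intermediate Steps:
U(T) = 16*T (U(T) = (T*(-4))*(-4) = -4*T*(-4) = 16*T)
N(Y, V) = -32 + V*Y (N(Y, V) = Y*V + 16*(-2) = V*Y - 32 = -32 + V*Y)
-162*(N(2, -10) + 170) = -162*((-32 - 10*2) + 170) = -162*((-32 - 20) + 170) = -162*(-52 + 170) = -162*118 = -19116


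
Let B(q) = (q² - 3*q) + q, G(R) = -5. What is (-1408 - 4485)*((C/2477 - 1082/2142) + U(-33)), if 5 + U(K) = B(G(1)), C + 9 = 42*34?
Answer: -470059281886/2652867 ≈ -1.7719e+5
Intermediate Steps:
C = 1419 (C = -9 + 42*34 = -9 + 1428 = 1419)
B(q) = q² - 2*q
U(K) = 30 (U(K) = -5 - 5*(-2 - 5) = -5 - 5*(-7) = -5 + 35 = 30)
(-1408 - 4485)*((C/2477 - 1082/2142) + U(-33)) = (-1408 - 4485)*((1419/2477 - 1082/2142) + 30) = -5893*((1419*(1/2477) - 1082*1/2142) + 30) = -5893*((1419/2477 - 541/1071) + 30) = -5893*(179692/2652867 + 30) = -5893*79765702/2652867 = -470059281886/2652867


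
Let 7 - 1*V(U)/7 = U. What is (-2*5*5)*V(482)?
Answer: 166250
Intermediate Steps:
V(U) = 49 - 7*U
(-2*5*5)*V(482) = (-2*5*5)*(49 - 7*482) = (-10*5)*(49 - 3374) = -50*(-3325) = 166250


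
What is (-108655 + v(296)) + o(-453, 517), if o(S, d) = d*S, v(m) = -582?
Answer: -343438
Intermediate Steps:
o(S, d) = S*d
(-108655 + v(296)) + o(-453, 517) = (-108655 - 582) - 453*517 = -109237 - 234201 = -343438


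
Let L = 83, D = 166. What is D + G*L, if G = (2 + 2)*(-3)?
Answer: -830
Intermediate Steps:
G = -12 (G = 4*(-3) = -12)
D + G*L = 166 - 12*83 = 166 - 996 = -830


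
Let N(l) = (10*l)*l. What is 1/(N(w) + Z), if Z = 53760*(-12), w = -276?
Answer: 1/116640 ≈ 8.5734e-6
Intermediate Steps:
Z = -645120
N(l) = 10*l²
1/(N(w) + Z) = 1/(10*(-276)² - 645120) = 1/(10*76176 - 645120) = 1/(761760 - 645120) = 1/116640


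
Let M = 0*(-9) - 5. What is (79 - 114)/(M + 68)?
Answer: -5/9 ≈ -0.55556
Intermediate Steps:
M = -5 (M = 0 - 5 = -5)
(79 - 114)/(M + 68) = (79 - 114)/(-5 + 68) = -35/63 = -35*1/63 = -5/9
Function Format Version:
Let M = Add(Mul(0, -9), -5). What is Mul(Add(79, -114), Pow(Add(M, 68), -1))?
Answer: Rational(-5, 9) ≈ -0.55556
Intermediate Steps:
M = -5 (M = Add(0, -5) = -5)
Mul(Add(79, -114), Pow(Add(M, 68), -1)) = Mul(Add(79, -114), Pow(Add(-5, 68), -1)) = Mul(-35, Pow(63, -1)) = Mul(-35, Rational(1, 63)) = Rational(-5, 9)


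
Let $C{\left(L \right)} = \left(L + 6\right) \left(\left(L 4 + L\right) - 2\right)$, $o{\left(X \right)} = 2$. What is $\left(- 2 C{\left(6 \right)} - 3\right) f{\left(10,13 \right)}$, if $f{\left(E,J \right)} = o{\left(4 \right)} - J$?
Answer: $7425$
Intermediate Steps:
$C{\left(L \right)} = \left(-2 + 5 L\right) \left(6 + L\right)$ ($C{\left(L \right)} = \left(6 + L\right) \left(\left(4 L + L\right) - 2\right) = \left(6 + L\right) \left(5 L - 2\right) = \left(6 + L\right) \left(-2 + 5 L\right) = \left(-2 + 5 L\right) \left(6 + L\right)$)
$f{\left(E,J \right)} = 2 - J$
$\left(- 2 C{\left(6 \right)} - 3\right) f{\left(10,13 \right)} = \left(- 2 \left(-12 + 5 \cdot 6^{2} + 28 \cdot 6\right) - 3\right) \left(2 - 13\right) = \left(- 2 \left(-12 + 5 \cdot 36 + 168\right) - 3\right) \left(2 - 13\right) = \left(- 2 \left(-12 + 180 + 168\right) - 3\right) \left(-11\right) = \left(\left(-2\right) 336 - 3\right) \left(-11\right) = \left(-672 - 3\right) \left(-11\right) = \left(-675\right) \left(-11\right) = 7425$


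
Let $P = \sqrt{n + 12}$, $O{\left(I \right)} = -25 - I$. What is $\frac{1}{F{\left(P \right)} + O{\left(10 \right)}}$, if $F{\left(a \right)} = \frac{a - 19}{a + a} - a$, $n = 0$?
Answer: $- \frac{1656}{55283} + \frac{172 \sqrt{3}}{55283} \approx -0.024566$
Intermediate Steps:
$P = 2 \sqrt{3}$ ($P = \sqrt{0 + 12} = \sqrt{12} = 2 \sqrt{3} \approx 3.4641$)
$F{\left(a \right)} = - a + \frac{-19 + a}{2 a}$ ($F{\left(a \right)} = \frac{-19 + a}{2 a} - a = - a + \frac{-19 + a}{2 a}$)
$\frac{1}{F{\left(P \right)} + O{\left(10 \right)}} = \frac{1}{\left(\frac{1}{2} - 2 \sqrt{3} - \frac{19}{2 \cdot 2 \sqrt{3}}\right) - 35} = \frac{1}{\left(\frac{1}{2} - 2 \sqrt{3} - \frac{19 \frac{\sqrt{3}}{6}}{2}\right) - 35} = \frac{1}{\left(\frac{1}{2} - 2 \sqrt{3} - \frac{19 \sqrt{3}}{12}\right) - 35} = \frac{1}{\left(\frac{1}{2} - \frac{43 \sqrt{3}}{12}\right) - 35} = \frac{1}{- \frac{69}{2} - \frac{43 \sqrt{3}}{12}}$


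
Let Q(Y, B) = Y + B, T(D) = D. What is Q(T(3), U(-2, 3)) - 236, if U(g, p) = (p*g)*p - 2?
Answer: -253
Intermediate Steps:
U(g, p) = -2 + g*p**2 (U(g, p) = (g*p)*p - 2 = g*p**2 - 2 = -2 + g*p**2)
Q(Y, B) = B + Y
Q(T(3), U(-2, 3)) - 236 = ((-2 - 2*3**2) + 3) - 236 = ((-2 - 2*9) + 3) - 236 = ((-2 - 18) + 3) - 236 = (-20 + 3) - 236 = -17 - 236 = -253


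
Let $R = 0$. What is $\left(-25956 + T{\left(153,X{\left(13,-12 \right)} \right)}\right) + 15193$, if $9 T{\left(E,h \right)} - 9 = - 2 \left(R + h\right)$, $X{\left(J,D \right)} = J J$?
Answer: $- \frac{97196}{9} \approx -10800.0$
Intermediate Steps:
$X{\left(J,D \right)} = J^{2}$
$T{\left(E,h \right)} = 1 - \frac{2 h}{9}$ ($T{\left(E,h \right)} = 1 + \frac{\left(-2\right) \left(0 + h\right)}{9} = 1 + \frac{\left(-2\right) h}{9} = 1 - \frac{2 h}{9}$)
$\left(-25956 + T{\left(153,X{\left(13,-12 \right)} \right)}\right) + 15193 = \left(-25956 + \left(1 - \frac{2 \cdot 13^{2}}{9}\right)\right) + 15193 = \left(-25956 + \left(1 - \frac{338}{9}\right)\right) + 15193 = \left(-25956 - \frac{329}{9}\right) + 15193 = - \frac{233933}{9} + 15193 = - \frac{97196}{9}$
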